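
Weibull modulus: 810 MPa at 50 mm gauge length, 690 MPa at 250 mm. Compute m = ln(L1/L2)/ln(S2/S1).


Formula: m = ln(L1/L2) / ln(S2/S1)
Step 1: ln(L1/L2) = ln(50/250) = -1.60944
Step 2: S2/S1 = 690/810 = 0.85185
Step 3: ln(S2/S1) = ln(0.85185) = -0.16034
Step 4: m = -1.60944 / -0.16034 = 10.04

10.04 (Weibull m)


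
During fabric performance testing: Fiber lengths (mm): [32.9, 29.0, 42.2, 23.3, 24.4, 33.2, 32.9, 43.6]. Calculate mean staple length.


Formula: Mean = sum of lengths / count
Sum = 32.9 + 29.0 + 42.2 + 23.3 + 24.4 + 33.2 + 32.9 + 43.6
Sum = 261.5 mm
Mean = 261.5 / 8 = 32.69 mm

32.69 mm


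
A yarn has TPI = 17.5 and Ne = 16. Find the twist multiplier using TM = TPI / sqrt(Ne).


Formula: TM = TPI / sqrt(Ne)
Step 1: sqrt(Ne) = sqrt(16) = 4
Step 2: TM = 17.5 / 4 = 4.38

4.38 TM


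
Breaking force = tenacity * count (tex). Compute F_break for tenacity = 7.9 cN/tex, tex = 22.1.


Formula: Breaking force = Tenacity * Linear density
F = 7.9 cN/tex * 22.1 tex
F = 174.59 cN

174.59 cN


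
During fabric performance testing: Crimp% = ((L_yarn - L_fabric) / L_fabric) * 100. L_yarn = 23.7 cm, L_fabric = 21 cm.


Formula: Crimp% = ((L_yarn - L_fabric) / L_fabric) * 100
Step 1: Extension = 23.7 - 21 = 2.7 cm
Step 2: Crimp% = (2.7 / 21) * 100
Step 3: Crimp% = 0.128571 * 100 = 12.8571% ≈ 12.9%

12.9%


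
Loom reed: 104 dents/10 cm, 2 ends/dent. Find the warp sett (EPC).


Formula: EPC = (dents per 10 cm * ends per dent) / 10
Step 1: Total ends per 10 cm = 104 * 2 = 208
Step 2: EPC = 208 / 10 = 20.8 ends/cm

20.8 ends/cm


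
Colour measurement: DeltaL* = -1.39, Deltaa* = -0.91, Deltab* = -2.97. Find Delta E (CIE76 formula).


Formula: Delta E = sqrt(dL*^2 + da*^2 + db*^2)
Step 1: dL*^2 = (-1.39)^2 = 1.9321
Step 2: da*^2 = (-0.91)^2 = 0.8281
Step 3: db*^2 = (-2.97)^2 = 8.8209
Step 4: Sum = 1.9321 + 0.8281 + 8.8209 = 11.5811
Step 5: Delta E = sqrt(11.5811) = 3.4

3.4 Delta E


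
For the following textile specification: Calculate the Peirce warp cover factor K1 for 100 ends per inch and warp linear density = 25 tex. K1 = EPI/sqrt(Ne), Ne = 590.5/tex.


Formula: K1 = EPI / sqrt(Ne), with Ne = 590.5 / tex_warp
Step 1: Ne = 590.5 / 25 = 23.62
Step 2: sqrt(Ne) = sqrt(23.62) = 4.86
Step 3: K1 = 100 / 4.86 = 20.6

20.6


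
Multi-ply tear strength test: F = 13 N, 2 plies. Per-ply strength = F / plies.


Formula: Per-ply strength = Total force / Number of plies
Per-ply = 13 N / 2
Per-ply = 6.5 N

6.5 N


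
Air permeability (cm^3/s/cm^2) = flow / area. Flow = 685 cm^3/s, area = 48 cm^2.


Formula: Air Permeability = Airflow / Test Area
AP = 685 cm^3/s / 48 cm^2
AP = 14.3 cm^3/s/cm^2

14.3 cm^3/s/cm^2


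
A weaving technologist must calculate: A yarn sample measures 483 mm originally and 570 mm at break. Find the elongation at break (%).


Formula: Elongation (%) = ((L_break - L0) / L0) * 100
Step 1: Extension = 570 - 483 = 87 mm
Step 2: Elongation = (87 / 483) * 100
Step 3: Elongation = 0.180124 * 100 = 18.0124% ≈ 18.0%

18.0%


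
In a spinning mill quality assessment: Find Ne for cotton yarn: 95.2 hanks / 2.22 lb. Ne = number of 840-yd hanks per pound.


Formula: Ne = hanks / mass_lb
Substituting: Ne = 95.2 / 2.22
Ne = 42.9

42.9 Ne


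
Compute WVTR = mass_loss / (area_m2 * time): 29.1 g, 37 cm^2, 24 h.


Formula: WVTR = mass_loss / (area * time)
Step 1: Convert area: 37 cm^2 = 0.0037 m^2
Step 2: WVTR = 29.1 g / (0.0037 m^2 * 24 h)
Step 3: WVTR = 29.1 / 0.0888 = 327.7 g/m^2/h

327.7 g/m^2/h


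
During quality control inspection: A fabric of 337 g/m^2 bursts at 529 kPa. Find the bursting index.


Formula: Bursting Index = Bursting Strength / Fabric GSM
BI = 529 kPa / 337 g/m^2
BI = 1.570 kPa/(g/m^2)

1.570 kPa/(g/m^2)


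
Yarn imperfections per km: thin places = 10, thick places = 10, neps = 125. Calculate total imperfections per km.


Formula: Total = thin places + thick places + neps
Total = 10 + 10 + 125
Total = 145 imperfections/km

145 imperfections/km


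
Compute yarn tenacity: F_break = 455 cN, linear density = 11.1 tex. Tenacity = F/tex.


Formula: Tenacity = Breaking force / Linear density
Tenacity = 455 cN / 11.1 tex
Tenacity = 40.99 cN/tex

40.99 cN/tex


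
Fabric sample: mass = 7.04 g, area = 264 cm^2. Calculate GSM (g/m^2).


Formula: GSM = mass_g / area_m2
Step 1: Convert area: 264 cm^2 = 264 / 10000 = 0.0264 m^2
Step 2: GSM = 7.04 g / 0.0264 m^2 = 266.7 g/m^2

266.7 g/m^2


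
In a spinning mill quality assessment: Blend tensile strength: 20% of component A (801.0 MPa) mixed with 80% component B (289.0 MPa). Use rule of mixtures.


Formula: Blend property = (fraction_A * property_A) + (fraction_B * property_B)
Step 1: Contribution A = 20/100 * 801.0 MPa = 160.2 MPa
Step 2: Contribution B = 80/100 * 289.0 MPa = 231.2 MPa
Step 3: Blend tensile strength = 160.2 + 231.2 = 391.4 MPa

391.4 MPa


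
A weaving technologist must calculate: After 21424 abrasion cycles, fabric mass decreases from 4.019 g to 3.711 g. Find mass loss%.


Formula: Mass loss% = ((m_before - m_after) / m_before) * 100
Step 1: Mass loss = 4.019 - 3.711 = 0.308 g
Step 2: Ratio = 0.308 / 4.019 = 0.076636
Step 3: Mass loss% = 0.076636 * 100 = 7.6636% ≈ 7.66%

7.66%


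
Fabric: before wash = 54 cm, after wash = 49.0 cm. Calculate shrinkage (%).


Formula: Shrinkage% = ((L_before - L_after) / L_before) * 100
Step 1: Shrinkage = 54 - 49.0 = 5.0 cm
Step 2: Shrinkage% = (5.0 / 54) * 100
Step 3: Shrinkage% = 0.092593 * 100 = 9.2593% ≈ 9.3%

9.3%


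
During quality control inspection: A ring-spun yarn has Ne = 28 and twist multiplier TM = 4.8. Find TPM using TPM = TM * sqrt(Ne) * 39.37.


Formula: TPM = TM * sqrt(Ne) * 39.37
Step 1: sqrt(Ne) = sqrt(28) = 5.2915
Step 2: TM * sqrt(Ne) = 4.8 * 5.2915 = 25.3992
Step 3: TPM = 25.3992 * 39.37 = 1000 twists/m

1000 twists/m


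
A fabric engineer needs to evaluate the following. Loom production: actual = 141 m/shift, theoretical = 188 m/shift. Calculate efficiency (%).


Formula: Efficiency% = (Actual output / Theoretical output) * 100
Efficiency% = (141 / 188) * 100
Efficiency% = 0.75 * 100 = 75.0%

75.0%


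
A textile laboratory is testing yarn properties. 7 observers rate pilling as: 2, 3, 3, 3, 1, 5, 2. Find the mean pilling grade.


Formula: Mean = sum / count
Sum = 2 + 3 + 3 + 3 + 1 + 5 + 2 = 19
Mean = 19 / 7 = 2.7

2.7


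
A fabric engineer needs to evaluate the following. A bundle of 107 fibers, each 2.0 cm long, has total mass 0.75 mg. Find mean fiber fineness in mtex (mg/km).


Formula: fineness (mtex) = mass (mg) / total length (km) = (mass_mg / total_length_m) * 1000
Step 1: Convert fiber length: 2.0 cm = 0.02 m
Step 2: Total fiber length = 107 * 0.02 = 2.14 m
Step 3: Linear density = 0.75 mg / 2.14 m = 0.3505 mg/m
Step 4: fineness = 0.3505 * 1000 = 350.5 mtex

350.5 mtex


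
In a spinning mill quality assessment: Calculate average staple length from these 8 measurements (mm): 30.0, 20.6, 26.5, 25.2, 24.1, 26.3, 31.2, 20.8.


Formula: Mean = sum of lengths / count
Sum = 30.0 + 20.6 + 26.5 + 25.2 + 24.1 + 26.3 + 31.2 + 20.8
Sum = 204.7 mm
Mean = 204.7 / 8 = 25.59 mm

25.59 mm


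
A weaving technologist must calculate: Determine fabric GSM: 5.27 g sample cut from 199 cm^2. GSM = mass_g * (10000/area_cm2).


Formula: GSM = mass_g / area_m2
Step 1: Convert area: 199 cm^2 = 199 / 10000 = 0.0199 m^2
Step 2: GSM = 5.27 g / 0.0199 m^2 = 264.8 g/m^2

264.8 g/m^2


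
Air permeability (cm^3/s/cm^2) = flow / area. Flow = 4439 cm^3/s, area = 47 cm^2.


Formula: Air Permeability = Airflow / Test Area
AP = 4439 cm^3/s / 47 cm^2
AP = 94.4 cm^3/s/cm^2

94.4 cm^3/s/cm^2


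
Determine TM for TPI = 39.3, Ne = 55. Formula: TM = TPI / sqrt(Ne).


Formula: TM = TPI / sqrt(Ne)
Step 1: sqrt(Ne) = sqrt(55) = 7.4162
Step 2: TM = 39.3 / 7.4162 = 5.30

5.30 TM


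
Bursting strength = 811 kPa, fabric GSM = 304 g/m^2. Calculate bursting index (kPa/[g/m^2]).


Formula: Bursting Index = Bursting Strength / Fabric GSM
BI = 811 kPa / 304 g/m^2
BI = 2.668 kPa/(g/m^2)

2.668 kPa/(g/m^2)


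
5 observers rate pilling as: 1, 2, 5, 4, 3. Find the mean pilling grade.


Formula: Mean = sum / count
Sum = 1 + 2 + 5 + 4 + 3 = 15
Mean = 15 / 5 = 3.0

3.0


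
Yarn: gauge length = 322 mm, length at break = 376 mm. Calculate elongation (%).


Formula: Elongation (%) = ((L_break - L0) / L0) * 100
Step 1: Extension = 376 - 322 = 54 mm
Step 2: Elongation = (54 / 322) * 100
Step 3: Elongation = 0.167702 * 100 = 16.7702% ≈ 16.8%

16.8%


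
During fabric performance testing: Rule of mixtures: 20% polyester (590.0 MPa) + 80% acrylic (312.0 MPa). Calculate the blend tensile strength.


Formula: Blend property = (fraction_A * property_A) + (fraction_B * property_B)
Step 1: Contribution A = 20/100 * 590.0 MPa = 118.0 MPa
Step 2: Contribution B = 80/100 * 312.0 MPa = 249.6 MPa
Step 3: Blend tensile strength = 118.0 + 249.6 = 367.6 MPa

367.6 MPa


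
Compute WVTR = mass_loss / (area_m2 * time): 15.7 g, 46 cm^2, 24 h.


Formula: WVTR = mass_loss / (area * time)
Step 1: Convert area: 46 cm^2 = 0.0046 m^2
Step 2: WVTR = 15.7 g / (0.0046 m^2 * 24 h)
Step 3: WVTR = 15.7 / 0.1104 = 142.2 g/m^2/h

142.2 g/m^2/h


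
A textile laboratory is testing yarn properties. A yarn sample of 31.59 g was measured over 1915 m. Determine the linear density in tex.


Formula: Tex = (mass_g / length_m) * 1000
Substituting: Tex = (31.59 / 1915) * 1000
Intermediate: 31.59 / 1915 = 0.01649608 g/m
Tex = 0.01649608 * 1000 = 16.50 tex

16.50 tex


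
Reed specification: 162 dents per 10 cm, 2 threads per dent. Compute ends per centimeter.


Formula: EPC = (dents per 10 cm * ends per dent) / 10
Step 1: Total ends per 10 cm = 162 * 2 = 324
Step 2: EPC = 324 / 10 = 32.4 ends/cm

32.4 ends/cm


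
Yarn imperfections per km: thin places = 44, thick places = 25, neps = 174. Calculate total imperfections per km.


Formula: Total = thin places + thick places + neps
Total = 44 + 25 + 174
Total = 243 imperfections/km

243 imperfections/km


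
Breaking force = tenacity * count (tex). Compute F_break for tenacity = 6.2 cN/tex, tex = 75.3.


Formula: Breaking force = Tenacity * Linear density
F = 6.2 cN/tex * 75.3 tex
F = 466.86 cN

466.86 cN


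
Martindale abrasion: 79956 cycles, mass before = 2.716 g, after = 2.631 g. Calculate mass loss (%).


Formula: Mass loss% = ((m_before - m_after) / m_before) * 100
Step 1: Mass loss = 2.716 - 2.631 = 0.085 g
Step 2: Ratio = 0.085 / 2.716 = 0.031296
Step 3: Mass loss% = 0.031296 * 100 = 3.1296% ≈ 3.13%

3.13%


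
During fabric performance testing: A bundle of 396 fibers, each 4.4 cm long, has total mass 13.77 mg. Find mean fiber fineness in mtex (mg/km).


Formula: fineness (mtex) = mass (mg) / total length (km) = (mass_mg / total_length_m) * 1000
Step 1: Convert fiber length: 4.4 cm = 0.044 m
Step 2: Total fiber length = 396 * 0.044 = 17.424 m
Step 3: Linear density = 13.77 mg / 17.424 m = 0.7903 mg/m
Step 4: fineness = 0.7903 * 1000 = 790.3 mtex

790.3 mtex


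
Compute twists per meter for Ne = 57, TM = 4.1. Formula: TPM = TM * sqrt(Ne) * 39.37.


Formula: TPM = TM * sqrt(Ne) * 39.37
Step 1: sqrt(Ne) = sqrt(57) = 7.5498
Step 2: TM * sqrt(Ne) = 4.1 * 7.5498 = 30.9542
Step 3: TPM = 30.9542 * 39.37 = 1219 twists/m

1219 twists/m


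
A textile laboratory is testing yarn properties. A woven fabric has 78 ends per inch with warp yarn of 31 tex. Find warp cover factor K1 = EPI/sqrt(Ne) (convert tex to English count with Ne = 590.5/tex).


Formula: K1 = EPI / sqrt(Ne), with Ne = 590.5 / tex_warp
Step 1: Ne = 590.5 / 31 = 19.048
Step 2: sqrt(Ne) = sqrt(19.048) = 4.3644
Step 3: K1 = 78 / 4.3644 = 17.9

17.9


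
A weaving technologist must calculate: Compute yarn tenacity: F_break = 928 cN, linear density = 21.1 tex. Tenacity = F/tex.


Formula: Tenacity = Breaking force / Linear density
Tenacity = 928 cN / 21.1 tex
Tenacity = 43.98 cN/tex

43.98 cN/tex


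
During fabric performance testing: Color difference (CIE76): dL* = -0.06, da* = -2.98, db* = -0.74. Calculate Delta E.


Formula: Delta E = sqrt(dL*^2 + da*^2 + db*^2)
Step 1: dL*^2 = (-0.06)^2 = 0.0036
Step 2: da*^2 = (-2.98)^2 = 8.8804
Step 3: db*^2 = (-0.74)^2 = 0.5476
Step 4: Sum = 0.0036 + 8.8804 + 0.5476 = 9.4316
Step 5: Delta E = sqrt(9.4316) = 3.07

3.07 Delta E


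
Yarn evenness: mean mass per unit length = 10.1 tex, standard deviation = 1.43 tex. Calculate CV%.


Formula: CV% = (standard deviation / mean) * 100
Step 1: Ratio = 1.43 / 10.1 = 0.141584
Step 2: CV% = 0.141584 * 100 = 14.1584% ≈ 14.2%

14.2%


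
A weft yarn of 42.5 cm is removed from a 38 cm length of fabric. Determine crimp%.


Formula: Crimp% = ((L_yarn - L_fabric) / L_fabric) * 100
Step 1: Extension = 42.5 - 38 = 4.5 cm
Step 2: Crimp% = (4.5 / 38) * 100
Step 3: Crimp% = 0.118421 * 100 = 11.8421% ≈ 11.8%

11.8%


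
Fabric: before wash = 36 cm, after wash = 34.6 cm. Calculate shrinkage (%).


Formula: Shrinkage% = ((L_before - L_after) / L_before) * 100
Step 1: Shrinkage = 36 - 34.6 = 1.4 cm
Step 2: Shrinkage% = (1.4 / 36) * 100
Step 3: Shrinkage% = 0.038889 * 100 = 3.8889% ≈ 3.9%

3.9%


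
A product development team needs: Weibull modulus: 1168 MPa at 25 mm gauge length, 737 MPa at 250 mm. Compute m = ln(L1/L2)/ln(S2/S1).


Formula: m = ln(L1/L2) / ln(S2/S1)
Step 1: ln(L1/L2) = ln(25/250) = -2.30259
Step 2: S2/S1 = 737/1168 = 0.63099
Step 3: ln(S2/S1) = ln(0.63099) = -0.46047
Step 4: m = -2.30259 / -0.46047 = 5.00

5.00 (Weibull m)


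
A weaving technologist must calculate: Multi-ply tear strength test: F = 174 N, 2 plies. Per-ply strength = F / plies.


Formula: Per-ply strength = Total force / Number of plies
Per-ply = 174 N / 2
Per-ply = 87 N

87 N


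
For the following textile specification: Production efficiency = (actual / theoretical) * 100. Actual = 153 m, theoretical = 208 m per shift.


Formula: Efficiency% = (Actual output / Theoretical output) * 100
Efficiency% = (153 / 208) * 100
Efficiency% = 0.735577 * 100 = 73.5577% ≈ 73.6%

73.6%


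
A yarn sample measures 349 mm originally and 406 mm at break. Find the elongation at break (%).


Formula: Elongation (%) = ((L_break - L0) / L0) * 100
Step 1: Extension = 406 - 349 = 57 mm
Step 2: Elongation = (57 / 349) * 100
Step 3: Elongation = 0.163324 * 100 = 16.3324% ≈ 16.3%

16.3%


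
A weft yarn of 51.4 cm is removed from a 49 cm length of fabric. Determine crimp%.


Formula: Crimp% = ((L_yarn - L_fabric) / L_fabric) * 100
Step 1: Extension = 51.4 - 49 = 2.4 cm
Step 2: Crimp% = (2.4 / 49) * 100
Step 3: Crimp% = 0.04898 * 100 = 4.898% ≈ 4.9%

4.9%


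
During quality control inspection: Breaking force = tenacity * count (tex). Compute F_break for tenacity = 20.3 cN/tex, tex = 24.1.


Formula: Breaking force = Tenacity * Linear density
F = 20.3 cN/tex * 24.1 tex
F = 489.23 cN

489.23 cN


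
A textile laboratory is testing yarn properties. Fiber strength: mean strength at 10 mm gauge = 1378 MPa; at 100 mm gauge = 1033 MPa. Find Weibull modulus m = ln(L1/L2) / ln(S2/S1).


Formula: m = ln(L1/L2) / ln(S2/S1)
Step 1: ln(L1/L2) = ln(10/100) = -2.30259
Step 2: S2/S1 = 1033/1378 = 0.74964
Step 3: ln(S2/S1) = ln(0.74964) = -0.28816
Step 4: m = -2.30259 / -0.28816 = 7.99

7.99 (Weibull m)


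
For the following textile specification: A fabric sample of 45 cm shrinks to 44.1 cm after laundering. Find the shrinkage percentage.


Formula: Shrinkage% = ((L_before - L_after) / L_before) * 100
Step 1: Shrinkage = 45 - 44.1 = 0.9 cm
Step 2: Shrinkage% = (0.9 / 45) * 100
Step 3: Shrinkage% = 0.02 * 100 = 2.0%

2.0%


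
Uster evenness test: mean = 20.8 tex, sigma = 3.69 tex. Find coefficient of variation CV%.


Formula: CV% = (standard deviation / mean) * 100
Step 1: Ratio = 3.69 / 20.8 = 0.177404
Step 2: CV% = 0.177404 * 100 = 17.7404% ≈ 17.7%

17.7%


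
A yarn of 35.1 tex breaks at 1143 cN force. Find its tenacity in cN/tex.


Formula: Tenacity = Breaking force / Linear density
Tenacity = 1143 cN / 35.1 tex
Tenacity = 32.56 cN/tex

32.56 cN/tex


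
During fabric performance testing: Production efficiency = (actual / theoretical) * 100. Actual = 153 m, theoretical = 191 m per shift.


Formula: Efficiency% = (Actual output / Theoretical output) * 100
Efficiency% = (153 / 191) * 100
Efficiency% = 0.801047 * 100 = 80.1047% ≈ 80.1%

80.1%


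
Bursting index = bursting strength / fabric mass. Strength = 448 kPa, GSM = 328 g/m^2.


Formula: Bursting Index = Bursting Strength / Fabric GSM
BI = 448 kPa / 328 g/m^2
BI = 1.366 kPa/(g/m^2)

1.366 kPa/(g/m^2)


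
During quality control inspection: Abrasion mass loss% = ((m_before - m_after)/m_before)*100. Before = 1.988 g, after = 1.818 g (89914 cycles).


Formula: Mass loss% = ((m_before - m_after) / m_before) * 100
Step 1: Mass loss = 1.988 - 1.818 = 0.17 g
Step 2: Ratio = 0.17 / 1.988 = 0.0855131
Step 3: Mass loss% = 0.0855131 * 100 = 8.55131% ≈ 8.55%

8.55%


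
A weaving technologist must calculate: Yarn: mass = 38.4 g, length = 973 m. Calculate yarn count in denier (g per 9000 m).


Formula: den = (mass_g / length_m) * 9000
Substituting: den = (38.4 / 973) * 9000
Intermediate: 38.4 / 973 = 0.03946557 g/m
den = 0.03946557 * 9000 = 355.2 denier

355.2 denier


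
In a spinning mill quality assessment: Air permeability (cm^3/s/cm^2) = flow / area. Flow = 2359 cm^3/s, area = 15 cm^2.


Formula: Air Permeability = Airflow / Test Area
AP = 2359 cm^3/s / 15 cm^2
AP = 157.3 cm^3/s/cm^2

157.3 cm^3/s/cm^2


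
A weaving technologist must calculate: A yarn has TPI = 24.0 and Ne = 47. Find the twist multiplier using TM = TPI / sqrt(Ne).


Formula: TM = TPI / sqrt(Ne)
Step 1: sqrt(Ne) = sqrt(47) = 6.8557
Step 2: TM = 24.0 / 6.8557 = 3.50

3.50 TM


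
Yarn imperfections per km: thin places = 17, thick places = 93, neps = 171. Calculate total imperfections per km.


Formula: Total = thin places + thick places + neps
Total = 17 + 93 + 171
Total = 281 imperfections/km

281 imperfections/km


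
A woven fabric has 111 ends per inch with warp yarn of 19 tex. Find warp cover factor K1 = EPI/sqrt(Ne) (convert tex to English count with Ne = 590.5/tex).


Formula: K1 = EPI / sqrt(Ne), with Ne = 590.5 / tex_warp
Step 1: Ne = 590.5 / 19 = 31.079
Step 2: sqrt(Ne) = sqrt(31.079) = 5.5749
Step 3: K1 = 111 / 5.5749 = 19.9

19.9


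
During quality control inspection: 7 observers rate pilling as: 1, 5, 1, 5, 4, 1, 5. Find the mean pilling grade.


Formula: Mean = sum / count
Sum = 1 + 5 + 1 + 5 + 4 + 1 + 5 = 22
Mean = 22 / 7 = 3.1

3.1


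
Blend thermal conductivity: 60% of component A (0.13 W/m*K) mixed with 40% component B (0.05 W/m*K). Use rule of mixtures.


Formula: Blend property = (fraction_A * property_A) + (fraction_B * property_B)
Step 1: Contribution A = 60/100 * 0.13 W/m*K = 0.078 W/m*K
Step 2: Contribution B = 40/100 * 0.05 W/m*K = 0.02 W/m*K
Step 3: Blend thermal conductivity = 0.078 + 0.02 = 0.098 W/m*K

0.098 W/m*K


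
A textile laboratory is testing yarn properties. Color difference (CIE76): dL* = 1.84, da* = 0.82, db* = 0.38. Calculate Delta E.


Formula: Delta E = sqrt(dL*^2 + da*^2 + db*^2)
Step 1: dL*^2 = 1.84^2 = 3.3856
Step 2: da*^2 = 0.82^2 = 0.6724
Step 3: db*^2 = 0.38^2 = 0.1444
Step 4: Sum = 3.3856 + 0.6724 + 0.1444 = 4.2024
Step 5: Delta E = sqrt(4.2024) = 2.05

2.05 Delta E


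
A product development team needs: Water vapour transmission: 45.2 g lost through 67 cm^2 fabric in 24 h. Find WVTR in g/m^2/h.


Formula: WVTR = mass_loss / (area * time)
Step 1: Convert area: 67 cm^2 = 0.0067 m^2
Step 2: WVTR = 45.2 g / (0.0067 m^2 * 24 h)
Step 3: WVTR = 45.2 / 0.1608 = 281.1 g/m^2/h

281.1 g/m^2/h


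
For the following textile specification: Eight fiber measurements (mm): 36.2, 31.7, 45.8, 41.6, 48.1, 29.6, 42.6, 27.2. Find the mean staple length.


Formula: Mean = sum of lengths / count
Sum = 36.2 + 31.7 + 45.8 + 41.6 + 48.1 + 29.6 + 42.6 + 27.2
Sum = 302.8 mm
Mean = 302.8 / 8 = 37.85 mm

37.85 mm


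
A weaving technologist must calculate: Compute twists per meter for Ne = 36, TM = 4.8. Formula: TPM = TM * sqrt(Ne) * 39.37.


Formula: TPM = TM * sqrt(Ne) * 39.37
Step 1: sqrt(Ne) = sqrt(36) = 6
Step 2: TM * sqrt(Ne) = 4.8 * 6 = 28.8
Step 3: TPM = 28.8 * 39.37 = 1134 twists/m

1134 twists/m


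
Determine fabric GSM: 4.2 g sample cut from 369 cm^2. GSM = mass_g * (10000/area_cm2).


Formula: GSM = mass_g / area_m2
Step 1: Convert area: 369 cm^2 = 369 / 10000 = 0.0369 m^2
Step 2: GSM = 4.2 g / 0.0369 m^2 = 113.8 g/m^2

113.8 g/m^2


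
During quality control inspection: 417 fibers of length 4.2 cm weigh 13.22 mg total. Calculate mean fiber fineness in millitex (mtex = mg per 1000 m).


Formula: fineness (mtex) = mass (mg) / total length (km) = (mass_mg / total_length_m) * 1000
Step 1: Convert fiber length: 4.2 cm = 0.042 m
Step 2: Total fiber length = 417 * 0.042 = 17.514 m
Step 3: Linear density = 13.22 mg / 17.514 m = 0.7548 mg/m
Step 4: fineness = 0.7548 * 1000 = 754.8 mtex

754.8 mtex


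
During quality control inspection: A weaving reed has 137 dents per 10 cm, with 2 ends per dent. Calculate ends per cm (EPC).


Formula: EPC = (dents per 10 cm * ends per dent) / 10
Step 1: Total ends per 10 cm = 137 * 2 = 274
Step 2: EPC = 274 / 10 = 27.4 ends/cm

27.4 ends/cm


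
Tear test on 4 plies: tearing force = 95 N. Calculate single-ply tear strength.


Formula: Per-ply strength = Total force / Number of plies
Per-ply = 95 N / 4
Per-ply = 23.75 N

23.75 N


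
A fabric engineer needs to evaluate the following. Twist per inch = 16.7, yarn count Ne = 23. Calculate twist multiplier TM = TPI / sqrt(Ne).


Formula: TM = TPI / sqrt(Ne)
Step 1: sqrt(Ne) = sqrt(23) = 4.7958
Step 2: TM = 16.7 / 4.7958 = 3.48

3.48 TM


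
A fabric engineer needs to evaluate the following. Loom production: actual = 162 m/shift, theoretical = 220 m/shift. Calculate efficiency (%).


Formula: Efficiency% = (Actual output / Theoretical output) * 100
Efficiency% = (162 / 220) * 100
Efficiency% = 0.736364 * 100 = 73.6364% ≈ 73.6%

73.6%


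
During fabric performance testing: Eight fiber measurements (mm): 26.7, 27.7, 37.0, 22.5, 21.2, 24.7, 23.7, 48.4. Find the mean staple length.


Formula: Mean = sum of lengths / count
Sum = 26.7 + 27.7 + 37.0 + 22.5 + 21.2 + 24.7 + 23.7 + 48.4
Sum = 231.9 mm
Mean = 231.9 / 8 = 28.99 mm

28.99 mm


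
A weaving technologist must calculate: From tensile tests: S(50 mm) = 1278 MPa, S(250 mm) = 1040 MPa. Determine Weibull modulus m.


Formula: m = ln(L1/L2) / ln(S2/S1)
Step 1: ln(L1/L2) = ln(50/250) = -1.60944
Step 2: S2/S1 = 1040/1278 = 0.81377
Step 3: ln(S2/S1) = ln(0.81377) = -0.20608
Step 4: m = -1.60944 / -0.20608 = 7.81

7.81 (Weibull m)


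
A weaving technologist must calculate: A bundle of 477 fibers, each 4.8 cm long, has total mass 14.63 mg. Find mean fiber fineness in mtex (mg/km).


Formula: fineness (mtex) = mass (mg) / total length (km) = (mass_mg / total_length_m) * 1000
Step 1: Convert fiber length: 4.8 cm = 0.048 m
Step 2: Total fiber length = 477 * 0.048 = 22.896 m
Step 3: Linear density = 14.63 mg / 22.896 m = 0.6390 mg/m
Step 4: fineness = 0.6390 * 1000 = 639.0 mtex

639.0 mtex


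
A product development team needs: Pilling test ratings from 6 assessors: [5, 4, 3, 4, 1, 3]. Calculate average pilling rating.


Formula: Mean = sum / count
Sum = 5 + 4 + 3 + 4 + 1 + 3 = 20
Mean = 20 / 6 = 3.3

3.3


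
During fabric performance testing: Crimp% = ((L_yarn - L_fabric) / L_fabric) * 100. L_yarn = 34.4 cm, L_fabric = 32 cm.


Formula: Crimp% = ((L_yarn - L_fabric) / L_fabric) * 100
Step 1: Extension = 34.4 - 32 = 2.4 cm
Step 2: Crimp% = (2.4 / 32) * 100
Step 3: Crimp% = 0.075 * 100 = 7.5%

7.5%


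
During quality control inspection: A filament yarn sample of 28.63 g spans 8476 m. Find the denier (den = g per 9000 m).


Formula: den = (mass_g / length_m) * 9000
Substituting: den = (28.63 / 8476) * 9000
Intermediate: 28.63 / 8476 = 0.00337777 g/m
den = 0.00337777 * 9000 = 30.4 denier

30.4 denier


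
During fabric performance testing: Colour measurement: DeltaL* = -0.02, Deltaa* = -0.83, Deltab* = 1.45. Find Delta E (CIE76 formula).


Formula: Delta E = sqrt(dL*^2 + da*^2 + db*^2)
Step 1: dL*^2 = (-0.02)^2 = 0.0004
Step 2: da*^2 = (-0.83)^2 = 0.6889
Step 3: db*^2 = 1.45^2 = 2.1025
Step 4: Sum = 0.0004 + 0.6889 + 2.1025 = 2.7918
Step 5: Delta E = sqrt(2.7918) = 1.67

1.67 Delta E


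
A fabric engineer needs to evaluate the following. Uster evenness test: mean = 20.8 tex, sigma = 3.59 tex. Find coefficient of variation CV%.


Formula: CV% = (standard deviation / mean) * 100
Step 1: Ratio = 3.59 / 20.8 = 0.172596
Step 2: CV% = 0.172596 * 100 = 17.2596% ≈ 17.3%

17.3%


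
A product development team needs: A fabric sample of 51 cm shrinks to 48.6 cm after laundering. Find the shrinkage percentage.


Formula: Shrinkage% = ((L_before - L_after) / L_before) * 100
Step 1: Shrinkage = 51 - 48.6 = 2.4 cm
Step 2: Shrinkage% = (2.4 / 51) * 100
Step 3: Shrinkage% = 0.047059 * 100 = 4.7059% ≈ 4.7%

4.7%


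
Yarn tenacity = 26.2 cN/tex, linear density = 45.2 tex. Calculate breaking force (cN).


Formula: Breaking force = Tenacity * Linear density
F = 26.2 cN/tex * 45.2 tex
F = 1184.24 cN

1184.24 cN


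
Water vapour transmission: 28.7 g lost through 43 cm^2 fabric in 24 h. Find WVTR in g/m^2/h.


Formula: WVTR = mass_loss / (area * time)
Step 1: Convert area: 43 cm^2 = 0.0043 m^2
Step 2: WVTR = 28.7 g / (0.0043 m^2 * 24 h)
Step 3: WVTR = 28.7 / 0.1032 = 278.1 g/m^2/h

278.1 g/m^2/h


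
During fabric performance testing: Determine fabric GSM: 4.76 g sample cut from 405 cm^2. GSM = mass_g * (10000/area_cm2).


Formula: GSM = mass_g / area_m2
Step 1: Convert area: 405 cm^2 = 405 / 10000 = 0.0405 m^2
Step 2: GSM = 4.76 g / 0.0405 m^2 = 117.5 g/m^2

117.5 g/m^2


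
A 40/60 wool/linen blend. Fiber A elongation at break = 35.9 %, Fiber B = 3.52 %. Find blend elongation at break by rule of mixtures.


Formula: Blend property = (fraction_A * property_A) + (fraction_B * property_B)
Step 1: Contribution A = 40/100 * 35.9 % = 14.36 %
Step 2: Contribution B = 60/100 * 3.52 % = 2.112 %
Step 3: Blend elongation at break = 14.36 + 2.112 = 16.472 %

16.472 %


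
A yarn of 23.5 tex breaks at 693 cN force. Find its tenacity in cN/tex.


Formula: Tenacity = Breaking force / Linear density
Tenacity = 693 cN / 23.5 tex
Tenacity = 29.49 cN/tex

29.49 cN/tex


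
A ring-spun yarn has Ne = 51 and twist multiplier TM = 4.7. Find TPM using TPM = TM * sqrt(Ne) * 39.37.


Formula: TPM = TM * sqrt(Ne) * 39.37
Step 1: sqrt(Ne) = sqrt(51) = 7.1414
Step 2: TM * sqrt(Ne) = 4.7 * 7.1414 = 33.5646
Step 3: TPM = 33.5646 * 39.37 = 1321 twists/m

1321 twists/m


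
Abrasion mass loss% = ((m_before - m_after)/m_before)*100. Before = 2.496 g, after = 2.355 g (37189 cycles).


Formula: Mass loss% = ((m_before - m_after) / m_before) * 100
Step 1: Mass loss = 2.496 - 2.355 = 0.141 g
Step 2: Ratio = 0.141 / 2.496 = 0.0564904
Step 3: Mass loss% = 0.0564904 * 100 = 5.64904% ≈ 5.65%

5.65%


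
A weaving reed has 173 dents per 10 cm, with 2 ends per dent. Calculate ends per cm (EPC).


Formula: EPC = (dents per 10 cm * ends per dent) / 10
Step 1: Total ends per 10 cm = 173 * 2 = 346
Step 2: EPC = 346 / 10 = 34.6 ends/cm

34.6 ends/cm


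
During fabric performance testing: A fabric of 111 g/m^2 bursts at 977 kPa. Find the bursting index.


Formula: Bursting Index = Bursting Strength / Fabric GSM
BI = 977 kPa / 111 g/m^2
BI = 8.802 kPa/(g/m^2)

8.802 kPa/(g/m^2)


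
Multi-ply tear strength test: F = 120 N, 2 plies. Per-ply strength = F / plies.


Formula: Per-ply strength = Total force / Number of plies
Per-ply = 120 N / 2
Per-ply = 60 N

60 N


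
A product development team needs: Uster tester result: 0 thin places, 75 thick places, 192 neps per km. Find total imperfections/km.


Formula: Total = thin places + thick places + neps
Total = 0 + 75 + 192
Total = 267 imperfections/km

267 imperfections/km


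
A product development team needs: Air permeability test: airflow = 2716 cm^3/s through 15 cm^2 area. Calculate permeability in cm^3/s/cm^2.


Formula: Air Permeability = Airflow / Test Area
AP = 2716 cm^3/s / 15 cm^2
AP = 181.1 cm^3/s/cm^2

181.1 cm^3/s/cm^2


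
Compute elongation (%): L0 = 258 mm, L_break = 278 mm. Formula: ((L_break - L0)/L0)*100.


Formula: Elongation (%) = ((L_break - L0) / L0) * 100
Step 1: Extension = 278 - 258 = 20 mm
Step 2: Elongation = (20 / 258) * 100
Step 3: Elongation = 0.077519 * 100 = 7.7519% ≈ 7.8%

7.8%


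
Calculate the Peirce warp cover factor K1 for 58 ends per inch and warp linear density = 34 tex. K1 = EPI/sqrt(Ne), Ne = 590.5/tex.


Formula: K1 = EPI / sqrt(Ne), with Ne = 590.5 / tex_warp
Step 1: Ne = 590.5 / 34 = 17.368
Step 2: sqrt(Ne) = sqrt(17.368) = 4.1675
Step 3: K1 = 58 / 4.1675 = 13.9

13.9


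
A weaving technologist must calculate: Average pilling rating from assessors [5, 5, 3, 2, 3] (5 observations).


Formula: Mean = sum / count
Sum = 5 + 5 + 3 + 2 + 3 = 18
Mean = 18 / 5 = 3.6

3.6


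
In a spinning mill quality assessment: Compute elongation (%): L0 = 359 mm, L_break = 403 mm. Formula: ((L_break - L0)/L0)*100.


Formula: Elongation (%) = ((L_break - L0) / L0) * 100
Step 1: Extension = 403 - 359 = 44 mm
Step 2: Elongation = (44 / 359) * 100
Step 3: Elongation = 0.122563 * 100 = 12.2563% ≈ 12.3%

12.3%


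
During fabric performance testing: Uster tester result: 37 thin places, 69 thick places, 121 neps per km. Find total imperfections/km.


Formula: Total = thin places + thick places + neps
Total = 37 + 69 + 121
Total = 227 imperfections/km

227 imperfections/km


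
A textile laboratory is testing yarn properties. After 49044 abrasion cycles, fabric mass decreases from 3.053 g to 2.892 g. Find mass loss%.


Formula: Mass loss% = ((m_before - m_after) / m_before) * 100
Step 1: Mass loss = 3.053 - 2.892 = 0.161 g
Step 2: Ratio = 0.161 / 3.053 = 0.052735
Step 3: Mass loss% = 0.052735 * 100 = 5.2735% ≈ 5.27%

5.27%


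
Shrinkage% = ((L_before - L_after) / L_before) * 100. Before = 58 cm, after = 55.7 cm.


Formula: Shrinkage% = ((L_before - L_after) / L_before) * 100
Step 1: Shrinkage = 58 - 55.7 = 2.3 cm
Step 2: Shrinkage% = (2.3 / 58) * 100
Step 3: Shrinkage% = 0.039655 * 100 = 3.9655% ≈ 4.0%

4.0%


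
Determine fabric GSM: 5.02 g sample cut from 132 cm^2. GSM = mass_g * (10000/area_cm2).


Formula: GSM = mass_g / area_m2
Step 1: Convert area: 132 cm^2 = 132 / 10000 = 0.0132 m^2
Step 2: GSM = 5.02 g / 0.0132 m^2 = 380.3 g/m^2

380.3 g/m^2


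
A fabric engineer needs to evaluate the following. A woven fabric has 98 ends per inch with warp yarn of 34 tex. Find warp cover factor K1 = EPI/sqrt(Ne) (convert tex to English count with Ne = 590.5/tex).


Formula: K1 = EPI / sqrt(Ne), with Ne = 590.5 / tex_warp
Step 1: Ne = 590.5 / 34 = 17.368
Step 2: sqrt(Ne) = sqrt(17.368) = 4.1675
Step 3: K1 = 98 / 4.1675 = 23.5

23.5


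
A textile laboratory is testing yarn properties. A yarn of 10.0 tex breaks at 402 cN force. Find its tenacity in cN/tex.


Formula: Tenacity = Breaking force / Linear density
Tenacity = 402 cN / 10.0 tex
Tenacity = 40.20 cN/tex

40.20 cN/tex


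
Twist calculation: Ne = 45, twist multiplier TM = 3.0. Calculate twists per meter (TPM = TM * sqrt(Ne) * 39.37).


Formula: TPM = TM * sqrt(Ne) * 39.37
Step 1: sqrt(Ne) = sqrt(45) = 6.7082
Step 2: TM * sqrt(Ne) = 3.0 * 6.7082 = 20.1246
Step 3: TPM = 20.1246 * 39.37 = 792 twists/m

792 twists/m


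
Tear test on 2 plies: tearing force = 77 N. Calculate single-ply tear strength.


Formula: Per-ply strength = Total force / Number of plies
Per-ply = 77 N / 2
Per-ply = 38.5 N

38.5 N


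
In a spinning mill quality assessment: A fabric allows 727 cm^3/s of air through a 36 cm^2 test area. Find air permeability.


Formula: Air Permeability = Airflow / Test Area
AP = 727 cm^3/s / 36 cm^2
AP = 20.2 cm^3/s/cm^2

20.2 cm^3/s/cm^2


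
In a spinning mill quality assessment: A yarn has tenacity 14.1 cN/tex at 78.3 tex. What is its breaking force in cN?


Formula: Breaking force = Tenacity * Linear density
F = 14.1 cN/tex * 78.3 tex
F = 1104.03 cN

1104.03 cN


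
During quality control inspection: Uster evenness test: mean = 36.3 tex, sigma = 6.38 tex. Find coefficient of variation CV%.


Formula: CV% = (standard deviation / mean) * 100
Step 1: Ratio = 6.38 / 36.3 = 0.175758
Step 2: CV% = 0.175758 * 100 = 17.5758% ≈ 17.6%

17.6%


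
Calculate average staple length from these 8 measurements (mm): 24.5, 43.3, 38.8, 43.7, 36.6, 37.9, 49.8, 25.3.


Formula: Mean = sum of lengths / count
Sum = 24.5 + 43.3 + 38.8 + 43.7 + 36.6 + 37.9 + 49.8 + 25.3
Sum = 299.9 mm
Mean = 299.9 / 8 = 37.49 mm

37.49 mm


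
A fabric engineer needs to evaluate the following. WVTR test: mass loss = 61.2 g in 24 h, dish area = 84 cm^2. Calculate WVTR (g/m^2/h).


Formula: WVTR = mass_loss / (area * time)
Step 1: Convert area: 84 cm^2 = 0.0084 m^2
Step 2: WVTR = 61.2 g / (0.0084 m^2 * 24 h)
Step 3: WVTR = 61.2 / 0.2016 = 303.6 g/m^2/h

303.6 g/m^2/h


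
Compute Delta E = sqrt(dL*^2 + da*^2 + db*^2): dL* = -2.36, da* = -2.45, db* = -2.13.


Formula: Delta E = sqrt(dL*^2 + da*^2 + db*^2)
Step 1: dL*^2 = (-2.36)^2 = 5.5696
Step 2: da*^2 = (-2.45)^2 = 6.0025
Step 3: db*^2 = (-2.13)^2 = 4.5369
Step 4: Sum = 5.5696 + 6.0025 + 4.5369 = 16.109
Step 5: Delta E = sqrt(16.109) = 4.01

4.01 Delta E


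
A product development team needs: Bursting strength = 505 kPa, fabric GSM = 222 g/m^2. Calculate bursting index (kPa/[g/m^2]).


Formula: Bursting Index = Bursting Strength / Fabric GSM
BI = 505 kPa / 222 g/m^2
BI = 2.275 kPa/(g/m^2)

2.275 kPa/(g/m^2)


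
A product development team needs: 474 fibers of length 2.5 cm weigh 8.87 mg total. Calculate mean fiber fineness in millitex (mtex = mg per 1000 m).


Formula: fineness (mtex) = mass (mg) / total length (km) = (mass_mg / total_length_m) * 1000
Step 1: Convert fiber length: 2.5 cm = 0.025 m
Step 2: Total fiber length = 474 * 0.025 = 11.85 m
Step 3: Linear density = 8.87 mg / 11.85 m = 0.7485 mg/m
Step 4: fineness = 0.7485 * 1000 = 748.5 mtex

748.5 mtex


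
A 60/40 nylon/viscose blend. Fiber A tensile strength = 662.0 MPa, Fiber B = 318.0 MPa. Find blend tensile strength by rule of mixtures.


Formula: Blend property = (fraction_A * property_A) + (fraction_B * property_B)
Step 1: Contribution A = 60/100 * 662.0 MPa = 397.2 MPa
Step 2: Contribution B = 40/100 * 318.0 MPa = 127.2 MPa
Step 3: Blend tensile strength = 397.2 + 127.2 = 524.4 MPa

524.4 MPa


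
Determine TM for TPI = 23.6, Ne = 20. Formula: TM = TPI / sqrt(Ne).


Formula: TM = TPI / sqrt(Ne)
Step 1: sqrt(Ne) = sqrt(20) = 4.4721
Step 2: TM = 23.6 / 4.4721 = 5.28

5.28 TM


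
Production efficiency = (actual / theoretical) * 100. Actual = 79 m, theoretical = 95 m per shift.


Formula: Efficiency% = (Actual output / Theoretical output) * 100
Efficiency% = (79 / 95) * 100
Efficiency% = 0.831579 * 100 = 83.1579% ≈ 83.2%

83.2%


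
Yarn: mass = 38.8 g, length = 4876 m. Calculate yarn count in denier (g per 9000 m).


Formula: den = (mass_g / length_m) * 9000
Substituting: den = (38.8 / 4876) * 9000
Intermediate: 38.8 / 4876 = 0.00795734 g/m
den = 0.00795734 * 9000 = 71.6 denier

71.6 denier


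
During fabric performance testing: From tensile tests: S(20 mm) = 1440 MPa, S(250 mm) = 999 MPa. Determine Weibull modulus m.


Formula: m = ln(L1/L2) / ln(S2/S1)
Step 1: ln(L1/L2) = ln(20/250) = -2.52573
Step 2: S2/S1 = 999/1440 = 0.69375
Step 3: ln(S2/S1) = ln(0.69375) = -0.36564
Step 4: m = -2.52573 / -0.36564 = 6.91

6.91 (Weibull m)


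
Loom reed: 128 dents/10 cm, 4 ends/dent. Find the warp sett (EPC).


Formula: EPC = (dents per 10 cm * ends per dent) / 10
Step 1: Total ends per 10 cm = 128 * 4 = 512
Step 2: EPC = 512 / 10 = 51.2 ends/cm

51.2 ends/cm


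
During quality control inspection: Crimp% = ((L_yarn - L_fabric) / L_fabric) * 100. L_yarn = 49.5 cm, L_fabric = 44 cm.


Formula: Crimp% = ((L_yarn - L_fabric) / L_fabric) * 100
Step 1: Extension = 49.5 - 44 = 5.5 cm
Step 2: Crimp% = (5.5 / 44) * 100
Step 3: Crimp% = 0.125 * 100 = 12.5%

12.5%


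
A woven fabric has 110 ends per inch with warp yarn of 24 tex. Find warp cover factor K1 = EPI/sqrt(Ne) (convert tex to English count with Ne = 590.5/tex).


Formula: K1 = EPI / sqrt(Ne), with Ne = 590.5 / tex_warp
Step 1: Ne = 590.5 / 24 = 24.604
Step 2: sqrt(Ne) = sqrt(24.604) = 4.9602
Step 3: K1 = 110 / 4.9602 = 22.2

22.2


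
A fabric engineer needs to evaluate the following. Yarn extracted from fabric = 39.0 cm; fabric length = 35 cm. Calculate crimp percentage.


Formula: Crimp% = ((L_yarn - L_fabric) / L_fabric) * 100
Step 1: Extension = 39.0 - 35 = 4.0 cm
Step 2: Crimp% = (4.0 / 35) * 100
Step 3: Crimp% = 0.114286 * 100 = 11.4286% ≈ 11.4%

11.4%


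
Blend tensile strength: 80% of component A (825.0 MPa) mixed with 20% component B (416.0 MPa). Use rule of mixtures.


Formula: Blend property = (fraction_A * property_A) + (fraction_B * property_B)
Step 1: Contribution A = 80/100 * 825.0 MPa = 660.0 MPa
Step 2: Contribution B = 20/100 * 416.0 MPa = 83.2 MPa
Step 3: Blend tensile strength = 660.0 + 83.2 = 743.2 MPa

743.2 MPa


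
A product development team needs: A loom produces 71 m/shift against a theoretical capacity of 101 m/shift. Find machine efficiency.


Formula: Efficiency% = (Actual output / Theoretical output) * 100
Efficiency% = (71 / 101) * 100
Efficiency% = 0.70297 * 100 = 70.297% ≈ 70.3%

70.3%


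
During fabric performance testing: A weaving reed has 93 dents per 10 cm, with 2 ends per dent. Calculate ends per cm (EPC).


Formula: EPC = (dents per 10 cm * ends per dent) / 10
Step 1: Total ends per 10 cm = 93 * 2 = 186
Step 2: EPC = 186 / 10 = 18.6 ends/cm

18.6 ends/cm


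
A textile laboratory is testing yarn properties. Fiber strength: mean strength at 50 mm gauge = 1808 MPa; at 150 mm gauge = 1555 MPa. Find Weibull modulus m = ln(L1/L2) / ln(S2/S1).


Formula: m = ln(L1/L2) / ln(S2/S1)
Step 1: ln(L1/L2) = ln(50/150) = -1.09861
Step 2: S2/S1 = 1555/1808 = 0.86007
Step 3: ln(S2/S1) = ln(0.86007) = -0.15074
Step 4: m = -1.09861 / -0.15074 = 7.29

7.29 (Weibull m)


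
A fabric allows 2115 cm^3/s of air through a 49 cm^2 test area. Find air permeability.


Formula: Air Permeability = Airflow / Test Area
AP = 2115 cm^3/s / 49 cm^2
AP = 43.2 cm^3/s/cm^2

43.2 cm^3/s/cm^2


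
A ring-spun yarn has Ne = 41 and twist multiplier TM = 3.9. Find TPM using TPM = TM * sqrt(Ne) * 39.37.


Formula: TPM = TM * sqrt(Ne) * 39.37
Step 1: sqrt(Ne) = sqrt(41) = 6.4031
Step 2: TM * sqrt(Ne) = 3.9 * 6.4031 = 24.9721
Step 3: TPM = 24.9721 * 39.37 = 983 twists/m

983 twists/m


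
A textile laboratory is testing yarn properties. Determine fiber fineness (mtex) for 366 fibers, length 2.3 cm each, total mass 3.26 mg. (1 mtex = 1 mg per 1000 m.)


Formula: fineness (mtex) = mass (mg) / total length (km) = (mass_mg / total_length_m) * 1000
Step 1: Convert fiber length: 2.3 cm = 0.023 m
Step 2: Total fiber length = 366 * 0.023 = 8.418 m
Step 3: Linear density = 3.26 mg / 8.418 m = 0.3873 mg/m
Step 4: fineness = 0.3873 * 1000 = 387.3 mtex

387.3 mtex


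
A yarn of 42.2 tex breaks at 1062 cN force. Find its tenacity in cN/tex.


Formula: Tenacity = Breaking force / Linear density
Tenacity = 1062 cN / 42.2 tex
Tenacity = 25.17 cN/tex

25.17 cN/tex


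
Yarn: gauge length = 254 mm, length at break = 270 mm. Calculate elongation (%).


Formula: Elongation (%) = ((L_break - L0) / L0) * 100
Step 1: Extension = 270 - 254 = 16 mm
Step 2: Elongation = (16 / 254) * 100
Step 3: Elongation = 0.062992 * 100 = 6.2992% ≈ 6.3%

6.3%


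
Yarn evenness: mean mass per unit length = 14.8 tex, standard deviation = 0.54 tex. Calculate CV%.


Formula: CV% = (standard deviation / mean) * 100
Step 1: Ratio = 0.54 / 14.8 = 0.036486
Step 2: CV% = 0.036486 * 100 = 3.6486% ≈ 3.6%

3.6%
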